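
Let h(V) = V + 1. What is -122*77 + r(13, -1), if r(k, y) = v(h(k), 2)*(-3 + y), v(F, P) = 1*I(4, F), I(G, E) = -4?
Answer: -9378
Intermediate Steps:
h(V) = 1 + V
v(F, P) = -4 (v(F, P) = 1*(-4) = -4)
r(k, y) = 12 - 4*y (r(k, y) = -4*(-3 + y) = 12 - 4*y)
-122*77 + r(13, -1) = -122*77 + (12 - 4*(-1)) = -9394 + (12 + 4) = -9394 + 16 = -9378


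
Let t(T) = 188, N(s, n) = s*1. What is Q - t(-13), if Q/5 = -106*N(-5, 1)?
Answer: 2462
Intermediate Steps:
N(s, n) = s
Q = 2650 (Q = 5*(-106*(-5)) = 5*530 = 2650)
Q - t(-13) = 2650 - 1*188 = 2650 - 188 = 2462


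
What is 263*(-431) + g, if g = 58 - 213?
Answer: -113508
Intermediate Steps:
g = -155
263*(-431) + g = 263*(-431) - 155 = -113353 - 155 = -113508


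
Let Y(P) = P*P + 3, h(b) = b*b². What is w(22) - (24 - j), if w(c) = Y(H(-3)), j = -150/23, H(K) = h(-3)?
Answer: 16134/23 ≈ 701.48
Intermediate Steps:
h(b) = b³
H(K) = -27 (H(K) = (-3)³ = -27)
Y(P) = 3 + P² (Y(P) = P² + 3 = 3 + P²)
j = -150/23 (j = -150*1/23 = -150/23 ≈ -6.5217)
w(c) = 732 (w(c) = 3 + (-27)² = 3 + 729 = 732)
w(22) - (24 - j) = 732 - (24 - 1*(-150/23)) = 732 - (24 + 150/23) = 732 - 1*702/23 = 732 - 702/23 = 16134/23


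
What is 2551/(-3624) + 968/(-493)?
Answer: -4765675/1786632 ≈ -2.6674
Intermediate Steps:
2551/(-3624) + 968/(-493) = 2551*(-1/3624) + 968*(-1/493) = -2551/3624 - 968/493 = -4765675/1786632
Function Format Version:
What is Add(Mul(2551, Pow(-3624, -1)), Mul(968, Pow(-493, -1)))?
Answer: Rational(-4765675, 1786632) ≈ -2.6674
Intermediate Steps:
Add(Mul(2551, Pow(-3624, -1)), Mul(968, Pow(-493, -1))) = Add(Mul(2551, Rational(-1, 3624)), Mul(968, Rational(-1, 493))) = Add(Rational(-2551, 3624), Rational(-968, 493)) = Rational(-4765675, 1786632)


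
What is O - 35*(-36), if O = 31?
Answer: 1291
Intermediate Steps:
O - 35*(-36) = 31 - 35*(-36) = 31 + 1260 = 1291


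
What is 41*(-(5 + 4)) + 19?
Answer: -350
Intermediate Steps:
41*(-(5 + 4)) + 19 = 41*(-1*9) + 19 = 41*(-9) + 19 = -369 + 19 = -350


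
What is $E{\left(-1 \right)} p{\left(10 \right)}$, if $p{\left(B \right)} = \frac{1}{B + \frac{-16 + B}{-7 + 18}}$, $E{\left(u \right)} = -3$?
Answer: $- \frac{33}{104} \approx -0.31731$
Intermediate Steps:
$p{\left(B \right)} = \frac{1}{- \frac{16}{11} + \frac{12 B}{11}}$ ($p{\left(B \right)} = \frac{1}{B + \frac{-16 + B}{11}} = \frac{1}{B + \left(-16 + B\right) \frac{1}{11}} = \frac{1}{B + \left(- \frac{16}{11} + \frac{B}{11}\right)} = \frac{1}{- \frac{16}{11} + \frac{12 B}{11}}$)
$E{\left(-1 \right)} p{\left(10 \right)} = - 3 \frac{11}{4 \left(-4 + 3 \cdot 10\right)} = - 3 \frac{11}{4 \left(-4 + 30\right)} = - 3 \frac{11}{4 \cdot 26} = - 3 \cdot \frac{11}{4} \cdot \frac{1}{26} = \left(-3\right) \frac{11}{104} = - \frac{33}{104}$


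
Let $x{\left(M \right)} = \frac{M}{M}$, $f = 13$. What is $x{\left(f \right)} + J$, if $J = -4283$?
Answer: $-4282$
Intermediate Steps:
$x{\left(M \right)} = 1$
$x{\left(f \right)} + J = 1 - 4283 = -4282$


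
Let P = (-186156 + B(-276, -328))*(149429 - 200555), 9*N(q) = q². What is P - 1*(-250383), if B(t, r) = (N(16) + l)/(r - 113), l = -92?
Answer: 12591857129573/1323 ≈ 9.5177e+9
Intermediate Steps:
N(q) = q²/9
B(t, r) = -572/(9*(-113 + r)) (B(t, r) = ((⅑)*16² - 92)/(r - 113) = ((⅑)*256 - 92)/(-113 + r) = (256/9 - 92)/(-113 + r) = -572/(9*(-113 + r)))
P = 12591525872864/1323 (P = (-186156 - 572/(-1017 + 9*(-328)))*(149429 - 200555) = (-186156 - 572/(-1017 - 2952))*(-51126) = (-186156 - 572/(-3969))*(-51126) = (-186156 - 572*(-1/3969))*(-51126) = (-186156 + 572/3969)*(-51126) = -738852592/3969*(-51126) = 12591525872864/1323 ≈ 9.5174e+9)
P - 1*(-250383) = 12591525872864/1323 - 1*(-250383) = 12591525872864/1323 + 250383 = 12591857129573/1323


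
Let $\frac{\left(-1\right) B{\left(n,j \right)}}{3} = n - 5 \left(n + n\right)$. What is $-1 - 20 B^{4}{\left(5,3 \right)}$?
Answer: $-6643012501$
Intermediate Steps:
$B{\left(n,j \right)} = 27 n$ ($B{\left(n,j \right)} = - 3 \left(n - 5 \left(n + n\right)\right) = - 3 \left(n - 5 \cdot 2 n\right) = - 3 \left(n - 10 n\right) = - 3 \left(- 9 n\right) = 27 n$)
$-1 - 20 B^{4}{\left(5,3 \right)} = -1 - 20 \left(27 \cdot 5\right)^{4} = -1 - 20 \cdot 135^{4} = -1 - 6643012500 = -6643012501$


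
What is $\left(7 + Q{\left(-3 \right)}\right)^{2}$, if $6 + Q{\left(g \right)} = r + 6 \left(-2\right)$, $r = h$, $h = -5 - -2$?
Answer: $196$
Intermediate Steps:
$h = -3$ ($h = -5 + 2 = -3$)
$r = -3$
$Q{\left(g \right)} = -21$ ($Q{\left(g \right)} = -6 + \left(-3 + 6 \left(-2\right)\right) = -6 - 15 = -21$)
$\left(7 + Q{\left(-3 \right)}\right)^{2} = \left(7 - 21\right)^{2} = \left(-14\right)^{2} = 196$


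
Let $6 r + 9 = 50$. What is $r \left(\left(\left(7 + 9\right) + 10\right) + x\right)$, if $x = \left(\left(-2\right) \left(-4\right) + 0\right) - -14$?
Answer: $328$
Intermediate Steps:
$r = \frac{41}{6}$ ($r = - \frac{3}{2} + \frac{1}{6} \cdot 50 = - \frac{3}{2} + \frac{25}{3} = \frac{41}{6} \approx 6.8333$)
$x = 22$ ($x = \left(8 + 0\right) + 14 = 8 + 14 = 22$)
$r \left(\left(\left(7 + 9\right) + 10\right) + x\right) = \frac{41 \left(\left(\left(7 + 9\right) + 10\right) + 22\right)}{6} = \frac{41 \left(\left(16 + 10\right) + 22\right)}{6} = \frac{41 \left(26 + 22\right)}{6} = \frac{41}{6} \cdot 48 = 328$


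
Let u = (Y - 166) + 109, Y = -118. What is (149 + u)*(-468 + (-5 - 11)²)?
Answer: 5512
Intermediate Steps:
u = -175 (u = (-118 - 166) + 109 = -284 + 109 = -175)
(149 + u)*(-468 + (-5 - 11)²) = (149 - 175)*(-468 + (-5 - 11)²) = -26*(-468 + (-16)²) = -26*(-468 + 256) = -26*(-212) = 5512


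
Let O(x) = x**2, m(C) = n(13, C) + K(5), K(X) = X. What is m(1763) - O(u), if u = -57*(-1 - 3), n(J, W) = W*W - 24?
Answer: 3056166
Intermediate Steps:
n(J, W) = -24 + W**2 (n(J, W) = W**2 - 24 = -24 + W**2)
m(C) = -19 + C**2 (m(C) = (-24 + C**2) + 5 = -19 + C**2)
u = 228 (u = -57*(-4) = 228)
m(1763) - O(u) = (-19 + 1763**2) - 1*228**2 = (-19 + 3108169) - 1*51984 = 3108150 - 51984 = 3056166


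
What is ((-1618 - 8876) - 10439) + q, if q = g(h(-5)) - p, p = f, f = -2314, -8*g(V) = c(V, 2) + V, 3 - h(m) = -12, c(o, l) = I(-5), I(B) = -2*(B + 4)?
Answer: -148969/8 ≈ -18621.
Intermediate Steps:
I(B) = -8 - 2*B (I(B) = -2*(4 + B) = -8 - 2*B)
c(o, l) = 2 (c(o, l) = -8 - 2*(-5) = -8 + 10 = 2)
h(m) = 15 (h(m) = 3 - 1*(-12) = 3 + 12 = 15)
g(V) = -¼ - V/8 (g(V) = -(2 + V)/8 = -¼ - V/8)
p = -2314
q = 18495/8 (q = (-¼ - ⅛*15) - 1*(-2314) = (-¼ - 15/8) + 2314 = -17/8 + 2314 = 18495/8 ≈ 2311.9)
((-1618 - 8876) - 10439) + q = ((-1618 - 8876) - 10439) + 18495/8 = (-10494 - 10439) + 18495/8 = -20933 + 18495/8 = -148969/8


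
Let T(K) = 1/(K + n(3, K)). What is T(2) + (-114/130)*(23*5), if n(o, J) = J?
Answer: -5231/52 ≈ -100.60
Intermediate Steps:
T(K) = 1/(2*K) (T(K) = 1/(K + K) = 1/(2*K))
T(2) + (-114/130)*(23*5) = (1/2)/2 + (-114/130)*(23*5) = (1/2)*(1/2) - 114*1/130*115 = 1/4 - 57/65*115 = 1/4 - 1311/13 = -5231/52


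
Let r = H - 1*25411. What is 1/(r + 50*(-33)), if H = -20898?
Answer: -1/47959 ≈ -2.0851e-5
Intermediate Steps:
r = -46309 (r = -20898 - 1*25411 = -20898 - 25411 = -46309)
1/(r + 50*(-33)) = 1/(-46309 + 50*(-33)) = 1/(-46309 - 1650) = 1/(-47959) = -1/47959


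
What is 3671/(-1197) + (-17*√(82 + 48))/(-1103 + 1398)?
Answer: -3671/1197 - 17*√130/295 ≈ -3.7239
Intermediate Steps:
3671/(-1197) + (-17*√(82 + 48))/(-1103 + 1398) = 3671*(-1/1197) - 17*√130/295 = -3671/1197 - 17*√130*(1/295) = -3671/1197 - 17*√130/295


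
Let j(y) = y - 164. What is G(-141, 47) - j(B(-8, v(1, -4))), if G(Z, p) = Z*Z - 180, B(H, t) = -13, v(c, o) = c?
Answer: 19878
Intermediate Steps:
G(Z, p) = -180 + Z² (G(Z, p) = Z² - 180 = -180 + Z²)
j(y) = -164 + y
G(-141, 47) - j(B(-8, v(1, -4))) = (-180 + (-141)²) - (-164 - 13) = (-180 + 19881) - 1*(-177) = 19701 + 177 = 19878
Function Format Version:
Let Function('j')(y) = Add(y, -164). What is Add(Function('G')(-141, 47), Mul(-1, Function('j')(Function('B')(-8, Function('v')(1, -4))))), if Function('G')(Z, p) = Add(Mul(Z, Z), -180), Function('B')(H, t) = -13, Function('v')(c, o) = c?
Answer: 19878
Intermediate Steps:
Function('G')(Z, p) = Add(-180, Pow(Z, 2)) (Function('G')(Z, p) = Add(Pow(Z, 2), -180) = Add(-180, Pow(Z, 2)))
Function('j')(y) = Add(-164, y)
Add(Function('G')(-141, 47), Mul(-1, Function('j')(Function('B')(-8, Function('v')(1, -4))))) = Add(Add(-180, Pow(-141, 2)), Mul(-1, Add(-164, -13))) = Add(Add(-180, 19881), Mul(-1, -177)) = Add(19701, 177) = 19878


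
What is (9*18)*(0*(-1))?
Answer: 0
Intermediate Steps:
(9*18)*(0*(-1)) = 162*0 = 0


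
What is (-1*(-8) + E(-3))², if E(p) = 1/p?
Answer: 529/9 ≈ 58.778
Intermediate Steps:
(-1*(-8) + E(-3))² = (-1*(-8) + 1/(-3))² = (8 - ⅓)² = (23/3)² = 529/9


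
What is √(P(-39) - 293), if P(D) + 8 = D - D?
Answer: I*√301 ≈ 17.349*I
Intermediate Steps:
P(D) = -8 (P(D) = -8 + (D - D) = -8 + 0 = -8)
√(P(-39) - 293) = √(-8 - 293) = √(-301) = I*√301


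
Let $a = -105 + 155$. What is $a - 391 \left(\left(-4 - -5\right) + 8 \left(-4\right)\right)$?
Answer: $12171$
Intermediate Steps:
$a = 50$
$a - 391 \left(\left(-4 - -5\right) + 8 \left(-4\right)\right) = 50 - 391 \left(\left(-4 - -5\right) + 8 \left(-4\right)\right) = 50 - 391 \left(\left(-4 + 5\right) - 32\right) = 50 - 391 \left(1 - 32\right) = 50 - -12121 = 50 + 12121 = 12171$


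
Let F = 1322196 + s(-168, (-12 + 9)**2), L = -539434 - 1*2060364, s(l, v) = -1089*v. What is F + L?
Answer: -1287403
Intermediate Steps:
L = -2599798 (L = -539434 - 2060364 = -2599798)
F = 1312395 (F = 1322196 - 1089*(-12 + 9)**2 = 1322196 - 1089*(-3)**2 = 1322196 - 1089*9 = 1322196 - 9801 = 1312395)
F + L = 1312395 - 2599798 = -1287403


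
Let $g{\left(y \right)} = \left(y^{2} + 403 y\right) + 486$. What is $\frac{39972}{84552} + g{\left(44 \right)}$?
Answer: $\frac{142008415}{7046} \approx 20154.0$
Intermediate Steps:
$g{\left(y \right)} = 486 + y^{2} + 403 y$
$\frac{39972}{84552} + g{\left(44 \right)} = \frac{39972}{84552} + \left(486 + 44^{2} + 403 \cdot 44\right) = 39972 \cdot \frac{1}{84552} + \left(486 + 1936 + 17732\right) = \frac{3331}{7046} + 20154 = \frac{142008415}{7046}$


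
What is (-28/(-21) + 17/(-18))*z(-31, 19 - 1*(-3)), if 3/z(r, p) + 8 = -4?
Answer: -7/72 ≈ -0.097222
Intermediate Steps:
z(r, p) = -1/4 (z(r, p) = 3/(-8 - 4) = 3/(-12) = 3*(-1/12) = -1/4)
(-28/(-21) + 17/(-18))*z(-31, 19 - 1*(-3)) = (-28/(-21) + 17/(-18))*(-1/4) = (-28*(-1/21) + 17*(-1/18))*(-1/4) = (4/3 - 17/18)*(-1/4) = (7/18)*(-1/4) = -7/72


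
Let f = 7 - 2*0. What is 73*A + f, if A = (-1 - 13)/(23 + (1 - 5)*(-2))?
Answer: -805/31 ≈ -25.968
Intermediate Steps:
f = 7 (f = 7 + 0 = 7)
A = -14/31 (A = -14/(23 - 4*(-2)) = -14/(23 + 8) = -14/31 ≈ -0.45161)
73*A + f = 73*(-14/31) + 7 = -1022/31 + 7 = -805/31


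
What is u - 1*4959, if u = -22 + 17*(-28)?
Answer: -5457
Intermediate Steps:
u = -498 (u = -22 - 476 = -498)
u - 1*4959 = -498 - 1*4959 = -498 - 4959 = -5457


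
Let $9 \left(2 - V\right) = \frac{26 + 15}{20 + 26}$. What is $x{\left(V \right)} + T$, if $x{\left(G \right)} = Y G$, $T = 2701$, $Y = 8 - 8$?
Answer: $2701$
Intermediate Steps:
$Y = 0$
$V = \frac{787}{414}$ ($V = 2 - \frac{\left(26 + 15\right) \frac{1}{20 + 26}}{9} = 2 - \frac{41 \cdot \frac{1}{46}}{9} = 2 - \frac{41}{414} = \frac{787}{414} \approx 1.901$)
$x{\left(G \right)} = 0$ ($x{\left(G \right)} = 0 G = 0$)
$x{\left(V \right)} + T = 0 + 2701 = 2701$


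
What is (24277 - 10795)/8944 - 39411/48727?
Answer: 152222715/217907144 ≈ 0.69857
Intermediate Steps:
(24277 - 10795)/8944 - 39411/48727 = 13482*(1/8944) - 39411*1/48727 = 6741/4472 - 39411/48727 = 152222715/217907144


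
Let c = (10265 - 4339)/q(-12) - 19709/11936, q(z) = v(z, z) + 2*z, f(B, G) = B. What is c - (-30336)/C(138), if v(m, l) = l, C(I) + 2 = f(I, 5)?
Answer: 103722203/1826208 ≈ 56.797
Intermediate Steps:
C(I) = -2 + I
q(z) = 3*z (q(z) = z + 2*z = 3*z)
c = -17860565/107424 (c = (10265 - 4339)/((3*(-12))) - 19709/11936 = 5926/(-36) - 19709*1/11936 = 5926*(-1/36) - 19709/11936 = -2963/18 - 19709/11936 = -17860565/107424 ≈ -166.26)
c - (-30336)/C(138) = -17860565/107424 - (-30336)/(-2 + 138) = -17860565/107424 - (-30336)/136 = -17860565/107424 - 1*(-3792/17) = -17860565/107424 + 3792/17 = 103722203/1826208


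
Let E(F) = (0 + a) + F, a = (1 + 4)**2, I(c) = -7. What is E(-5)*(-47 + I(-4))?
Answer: -1080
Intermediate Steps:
a = 25 (a = 5**2 = 25)
E(F) = 25 + F (E(F) = (0 + 25) + F = 25 + F)
E(-5)*(-47 + I(-4)) = (25 - 5)*(-47 - 7) = 20*(-54) = -1080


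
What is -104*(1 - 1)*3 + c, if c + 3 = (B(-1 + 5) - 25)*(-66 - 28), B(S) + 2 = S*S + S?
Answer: 655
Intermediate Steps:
B(S) = -2 + S + S² (B(S) = -2 + (S*S + S) = -2 + (S² + S) = -2 + (S + S²) = -2 + S + S²)
c = 655 (c = -3 + ((-2 + (-1 + 5) + (-1 + 5)²) - 25)*(-66 - 28) = -3 + ((-2 + 4 + 4²) - 25)*(-94) = -3 + ((-2 + 4 + 16) - 25)*(-94) = -3 + (18 - 25)*(-94) = -3 - 7*(-94) = -3 + 658 = 655)
-104*(1 - 1)*3 + c = -104*(1 - 1)*3 + 655 = -0*3 + 655 = -104*0 + 655 = 0 + 655 = 655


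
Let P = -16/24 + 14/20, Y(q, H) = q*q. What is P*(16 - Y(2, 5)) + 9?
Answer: 47/5 ≈ 9.4000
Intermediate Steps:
Y(q, H) = q**2
P = 1/30 (P = -16*1/24 + 14*(1/20) = -2/3 + 7/10 = 1/30 ≈ 0.033333)
P*(16 - Y(2, 5)) + 9 = (16 - 1*2**2)/30 + 9 = (16 - 1*4)/30 + 9 = (16 - 4)/30 + 9 = (1/30)*12 + 9 = 2/5 + 9 = 47/5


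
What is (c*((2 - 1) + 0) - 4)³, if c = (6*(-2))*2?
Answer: -21952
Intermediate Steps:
c = -24 (c = -12*2 = -24)
(c*((2 - 1) + 0) - 4)³ = (-24*((2 - 1) + 0) - 4)³ = (-24*(1 + 0) - 4)³ = (-24*1 - 4)³ = (-24 - 4)³ = (-28)³ = -21952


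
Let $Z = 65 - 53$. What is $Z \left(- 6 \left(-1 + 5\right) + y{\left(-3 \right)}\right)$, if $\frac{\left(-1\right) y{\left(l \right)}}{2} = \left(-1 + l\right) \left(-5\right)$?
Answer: $-768$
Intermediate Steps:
$y{\left(l \right)} = -10 + 10 l$ ($y{\left(l \right)} = - 2 \left(-1 + l\right) \left(-5\right) = - 2 \left(5 - 5 l\right) = -10 + 10 l$)
$Z = 12$ ($Z = 65 - 53 = 12$)
$Z \left(- 6 \left(-1 + 5\right) + y{\left(-3 \right)}\right) = 12 \left(- 6 \left(-1 + 5\right) + \left(-10 + 10 \left(-3\right)\right)\right) = 12 \left(\left(-6\right) 4 - 40\right) = 12 \left(-24 - 40\right) = 12 \left(-64\right) = -768$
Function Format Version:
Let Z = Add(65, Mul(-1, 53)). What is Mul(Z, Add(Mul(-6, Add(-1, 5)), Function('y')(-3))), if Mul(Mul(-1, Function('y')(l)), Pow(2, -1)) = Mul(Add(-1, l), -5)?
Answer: -768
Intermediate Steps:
Function('y')(l) = Add(-10, Mul(10, l)) (Function('y')(l) = Mul(-2, Mul(Add(-1, l), -5)) = Mul(-2, Add(5, Mul(-5, l))) = Add(-10, Mul(10, l)))
Z = 12 (Z = Add(65, -53) = 12)
Mul(Z, Add(Mul(-6, Add(-1, 5)), Function('y')(-3))) = Mul(12, Add(Mul(-6, Add(-1, 5)), Add(-10, Mul(10, -3)))) = Mul(12, Add(Mul(-6, 4), Add(-10, -30))) = Mul(12, Add(-24, -40)) = Mul(12, -64) = -768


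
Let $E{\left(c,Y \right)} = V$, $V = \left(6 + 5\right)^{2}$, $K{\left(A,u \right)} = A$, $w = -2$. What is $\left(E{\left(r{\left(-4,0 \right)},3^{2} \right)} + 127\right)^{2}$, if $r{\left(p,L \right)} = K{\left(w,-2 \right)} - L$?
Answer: $61504$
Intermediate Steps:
$r{\left(p,L \right)} = -2 - L$
$V = 121$ ($V = 11^{2} = 121$)
$E{\left(c,Y \right)} = 121$
$\left(E{\left(r{\left(-4,0 \right)},3^{2} \right)} + 127\right)^{2} = \left(121 + 127\right)^{2} = 248^{2} = 61504$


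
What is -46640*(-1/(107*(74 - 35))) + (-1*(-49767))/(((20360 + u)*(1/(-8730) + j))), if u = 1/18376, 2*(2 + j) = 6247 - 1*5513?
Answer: 18545270002241254880/1658299076470016799 ≈ 11.183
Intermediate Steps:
j = 365 (j = -2 + (6247 - 1*5513)/2 = -2 + (6247 - 5513)/2 = -2 + (½)*734 = -2 + 367 = 365)
u = 1/18376 ≈ 5.4419e-5
-46640*(-1/(107*(74 - 35))) + (-1*(-49767))/(((20360 + u)*(1/(-8730) + j))) = -46640*(-1/(107*(74 - 35))) + (-1*(-49767))/(((20360 + 1/18376)*(1/(-8730) + 365))) = -46640/(39*(-107)) + 49767/((374135361*(-1/8730 + 365)/18376)) = -46640/(-4173) + 49767/(((374135361/18376)*(3186449/8730))) = -46640*(-1/4173) + 49767/(397387748974363/53474160) = 46640/4173 + 49767*(53474160/397387748974363) = 46640/4173 + 2661248520720/397387748974363 = 18545270002241254880/1658299076470016799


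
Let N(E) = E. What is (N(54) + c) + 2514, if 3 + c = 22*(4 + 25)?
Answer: 3203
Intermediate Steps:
c = 635 (c = -3 + 22*(4 + 25) = -3 + 22*29 = -3 + 638 = 635)
(N(54) + c) + 2514 = (54 + 635) + 2514 = 689 + 2514 = 3203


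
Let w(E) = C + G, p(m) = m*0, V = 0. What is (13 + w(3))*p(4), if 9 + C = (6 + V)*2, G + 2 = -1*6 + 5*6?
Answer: 0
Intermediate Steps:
p(m) = 0
G = 22 (G = -2 + (-1*6 + 5*6) = -2 + (-6 + 30) = -2 + 24 = 22)
C = 3 (C = -9 + (6 + 0)*2 = -9 + 6*2 = -9 + 12 = 3)
w(E) = 25 (w(E) = 3 + 22 = 25)
(13 + w(3))*p(4) = (13 + 25)*0 = 38*0 = 0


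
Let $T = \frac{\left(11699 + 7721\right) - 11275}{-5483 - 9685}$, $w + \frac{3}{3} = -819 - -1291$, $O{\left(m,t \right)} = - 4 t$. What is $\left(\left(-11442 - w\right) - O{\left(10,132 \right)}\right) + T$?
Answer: $- \frac{57565275}{5056} \approx -11386.0$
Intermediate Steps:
$w = 471$ ($w = -1 - -472 = -1 + \left(-819 + 1291\right) = -1 + 472 = 471$)
$T = - \frac{2715}{5056}$ ($T = \frac{19420 - 11275}{-15168} = 8145 \left(- \frac{1}{15168}\right) = - \frac{2715}{5056} \approx -0.53699$)
$\left(\left(-11442 - w\right) - O{\left(10,132 \right)}\right) + T = \left(\left(-11442 - 471\right) - \left(-4\right) 132\right) - \frac{2715}{5056} = \left(\left(-11442 - 471\right) - -528\right) - \frac{2715}{5056} = \left(-11913 + 528\right) - \frac{2715}{5056} = -11385 - \frac{2715}{5056} = - \frac{57565275}{5056}$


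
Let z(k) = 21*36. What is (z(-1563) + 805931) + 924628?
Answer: 1731315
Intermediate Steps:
z(k) = 756
(z(-1563) + 805931) + 924628 = (756 + 805931) + 924628 = 806687 + 924628 = 1731315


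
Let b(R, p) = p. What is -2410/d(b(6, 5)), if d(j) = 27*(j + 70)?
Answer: -482/405 ≈ -1.1901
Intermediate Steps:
d(j) = 1890 + 27*j (d(j) = 27*(70 + j) = 1890 + 27*j)
-2410/d(b(6, 5)) = -2410/(1890 + 27*5) = -2410/(1890 + 135) = -2410/2025 = -2410*1/2025 = -482/405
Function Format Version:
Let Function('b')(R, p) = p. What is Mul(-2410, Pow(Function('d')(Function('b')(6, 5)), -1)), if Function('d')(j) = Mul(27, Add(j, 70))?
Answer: Rational(-482, 405) ≈ -1.1901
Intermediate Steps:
Function('d')(j) = Add(1890, Mul(27, j)) (Function('d')(j) = Mul(27, Add(70, j)) = Add(1890, Mul(27, j)))
Mul(-2410, Pow(Function('d')(Function('b')(6, 5)), -1)) = Mul(-2410, Pow(Add(1890, Mul(27, 5)), -1)) = Mul(-2410, Pow(Add(1890, 135), -1)) = Mul(-2410, Pow(2025, -1)) = Mul(-2410, Rational(1, 2025)) = Rational(-482, 405)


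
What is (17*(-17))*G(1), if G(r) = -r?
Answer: 289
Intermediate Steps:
(17*(-17))*G(1) = (17*(-17))*(-1*1) = -289*(-1) = 289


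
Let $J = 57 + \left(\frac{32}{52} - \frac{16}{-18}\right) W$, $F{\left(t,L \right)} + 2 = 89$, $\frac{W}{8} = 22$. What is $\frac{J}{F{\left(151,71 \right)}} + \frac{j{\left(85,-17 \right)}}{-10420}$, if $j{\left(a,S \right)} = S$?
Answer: $\frac{392433943}{106065180} \approx 3.6999$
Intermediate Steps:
$W = 176$ ($W = 8 \cdot 22 = 176$)
$F{\left(t,L \right)} = 87$ ($F{\left(t,L \right)} = -2 + 89 = 87$)
$J = \frac{37645}{117}$ ($J = 57 + \left(\frac{32}{52} - \frac{16}{-18}\right) 176 = 57 + \left(32 \cdot \frac{1}{52} - - \frac{8}{9}\right) 176 = 57 + \left(\frac{8}{13} + \frac{8}{9}\right) 176 = 57 + \frac{176}{117} \cdot 176 = 57 + \frac{30976}{117} = \frac{37645}{117} \approx 321.75$)
$\frac{J}{F{\left(151,71 \right)}} + \frac{j{\left(85,-17 \right)}}{-10420} = \frac{37645}{117 \cdot 87} - \frac{17}{-10420} = \frac{37645}{117} \cdot \frac{1}{87} - - \frac{17}{10420} = \frac{37645}{10179} + \frac{17}{10420} = \frac{392433943}{106065180}$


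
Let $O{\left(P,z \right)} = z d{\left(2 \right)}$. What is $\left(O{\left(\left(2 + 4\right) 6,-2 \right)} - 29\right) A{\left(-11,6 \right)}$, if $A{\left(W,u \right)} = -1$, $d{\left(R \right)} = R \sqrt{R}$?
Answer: $29 + 4 \sqrt{2} \approx 34.657$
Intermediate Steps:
$d{\left(R \right)} = R^{\frac{3}{2}}$
$O{\left(P,z \right)} = 2 z \sqrt{2}$ ($O{\left(P,z \right)} = z 2^{\frac{3}{2}} = z 2 \sqrt{2} = 2 z \sqrt{2}$)
$\left(O{\left(\left(2 + 4\right) 6,-2 \right)} - 29\right) A{\left(-11,6 \right)} = \left(2 \left(-2\right) \sqrt{2} - 29\right) \left(-1\right) = \left(- 4 \sqrt{2} - 29\right) \left(-1\right) = \left(-29 - 4 \sqrt{2}\right) \left(-1\right) = 29 + 4 \sqrt{2}$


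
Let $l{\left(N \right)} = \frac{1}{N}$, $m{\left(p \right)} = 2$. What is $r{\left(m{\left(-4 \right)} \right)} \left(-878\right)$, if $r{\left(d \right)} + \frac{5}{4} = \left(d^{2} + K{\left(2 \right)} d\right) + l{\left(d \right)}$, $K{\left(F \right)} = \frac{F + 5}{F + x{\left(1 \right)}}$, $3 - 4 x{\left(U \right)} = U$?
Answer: $- \frac{77703}{10} \approx -7770.3$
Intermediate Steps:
$x{\left(U \right)} = \frac{3}{4} - \frac{U}{4}$
$K{\left(F \right)} = \frac{5 + F}{\frac{1}{2} + F}$ ($K{\left(F \right)} = \frac{F + 5}{F + \left(\frac{3}{4} - \frac{1}{4}\right)} = \frac{5 + F}{F + \left(\frac{3}{4} - \frac{1}{4}\right)} = \frac{5 + F}{F + \frac{1}{2}} = \frac{5 + F}{\frac{1}{2} + F}$)
$r{\left(d \right)} = - \frac{5}{4} + \frac{1}{d} + d^{2} + \frac{14 d}{5}$ ($r{\left(d \right)} = - \frac{5}{4} + \left(\left(d^{2} + \frac{2 \left(5 + 2\right)}{1 + 2 \cdot 2} d\right) + \frac{1}{d}\right) = - \frac{5}{4} + \left(\left(d^{2} + 2 \frac{1}{1 + 4} \cdot 7 d\right) + \frac{1}{d}\right) = - \frac{5}{4} + \left(\left(d^{2} + 2 \cdot \frac{1}{5} \cdot 7 d\right) + \frac{1}{d}\right) = - \frac{5}{4} + \left(\left(d^{2} + \frac{14 d}{5}\right) + \frac{1}{d}\right) = - \frac{5}{4} + \left(\frac{1}{d} + d^{2} + \frac{14 d}{5}\right) = - \frac{5}{4} + \frac{1}{d} + d^{2} + \frac{14 d}{5}$)
$r{\left(m{\left(-4 \right)} \right)} \left(-878\right) = \left(- \frac{5}{4} + \frac{1}{2} + 2^{2} + \frac{14}{5} \cdot 2\right) \left(-878\right) = \left(- \frac{5}{4} + \frac{1}{2} + 4 + \frac{28}{5}\right) \left(-878\right) = \frac{177}{20} \left(-878\right) = - \frac{77703}{10}$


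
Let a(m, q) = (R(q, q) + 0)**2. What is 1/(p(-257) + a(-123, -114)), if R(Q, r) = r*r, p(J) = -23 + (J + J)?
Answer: 1/168895479 ≈ 5.9208e-9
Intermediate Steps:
p(J) = -23 + 2*J
R(Q, r) = r**2
a(m, q) = q**4 (a(m, q) = (q**2 + 0)**2 = (q**2)**2 = q**4)
1/(p(-257) + a(-123, -114)) = 1/((-23 + 2*(-257)) + (-114)**4) = 1/((-23 - 514) + 168896016) = 1/(-537 + 168896016) = 1/168895479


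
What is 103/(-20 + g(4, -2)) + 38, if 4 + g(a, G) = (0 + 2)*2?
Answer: 657/20 ≈ 32.850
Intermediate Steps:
g(a, G) = 0 (g(a, G) = -4 + (0 + 2)*2 = -4 + 2*2 = -4 + 4 = 0)
103/(-20 + g(4, -2)) + 38 = 103/(-20 + 0) + 38 = 103/(-20) + 38 = -1/20*103 + 38 = -103/20 + 38 = 657/20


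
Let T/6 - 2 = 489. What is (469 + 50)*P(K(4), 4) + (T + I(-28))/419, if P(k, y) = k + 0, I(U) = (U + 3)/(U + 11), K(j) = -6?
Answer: -22130915/7123 ≈ -3107.0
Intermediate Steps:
T = 2946 (T = 12 + 6*489 = 12 + 2934 = 2946)
I(U) = (3 + U)/(11 + U)
P(k, y) = k
(469 + 50)*P(K(4), 4) + (T + I(-28))/419 = (469 + 50)*(-6) + (2946 + (3 - 28)/(11 - 28))/419 = 519*(-6) + (2946 - 25/(-17))*(1/419) = -3114 + (2946 - 1/17*(-25))*(1/419) = -3114 + (2946 + 25/17)*(1/419) = -3114 + (50107/17)*(1/419) = -3114 + 50107/7123 = -22130915/7123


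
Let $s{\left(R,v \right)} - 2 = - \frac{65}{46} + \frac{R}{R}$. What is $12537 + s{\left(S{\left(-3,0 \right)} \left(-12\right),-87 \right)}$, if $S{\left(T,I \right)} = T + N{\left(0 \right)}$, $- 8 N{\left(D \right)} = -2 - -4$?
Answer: $\frac{576775}{46} \approx 12539.0$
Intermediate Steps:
$N{\left(D \right)} = - \frac{1}{4}$ ($N{\left(D \right)} = - \frac{-2 - -4}{8} = - \frac{-2 + 4}{8} = \left(- \frac{1}{8}\right) 2 = - \frac{1}{4}$)
$S{\left(T,I \right)} = - \frac{1}{4} + T$ ($S{\left(T,I \right)} = T - \frac{1}{4} = - \frac{1}{4} + T$)
$s{\left(R,v \right)} = \frac{73}{46}$ ($s{\left(R,v \right)} = 2 + \left(- \frac{65}{46} + \frac{R}{R}\right) = 2 + \left(\left(-65\right) \frac{1}{46} + 1\right) = 2 + \left(- \frac{65}{46} + 1\right) = 2 - \frac{19}{46} = \frac{73}{46}$)
$12537 + s{\left(S{\left(-3,0 \right)} \left(-12\right),-87 \right)} = 12537 + \frac{73}{46} = \frac{576775}{46}$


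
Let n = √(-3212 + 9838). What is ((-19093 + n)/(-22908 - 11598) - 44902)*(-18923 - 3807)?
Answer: 17608582310435/17253 + 11365*√6626/17253 ≈ 1.0206e+9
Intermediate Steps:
n = √6626 ≈ 81.400
((-19093 + n)/(-22908 - 11598) - 44902)*(-18923 - 3807) = ((-19093 + √6626)/(-22908 - 11598) - 44902)*(-18923 - 3807) = ((-19093 + √6626)/(-34506) - 44902)*(-22730) = ((-19093 + √6626)*(-1/34506) - 44902)*(-22730) = ((19093/34506 - √6626/34506) - 44902)*(-22730) = (-1549369319/34506 - √6626/34506)*(-22730) = 17608582310435/17253 + 11365*√6626/17253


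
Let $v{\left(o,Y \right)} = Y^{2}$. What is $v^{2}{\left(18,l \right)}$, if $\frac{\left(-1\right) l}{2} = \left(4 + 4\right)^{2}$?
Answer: $268435456$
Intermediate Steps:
$l = -128$ ($l = - 2 \left(4 + 4\right)^{2} = - 2 \cdot 8^{2} = \left(-2\right) 64 = -128$)
$v^{2}{\left(18,l \right)} = \left(\left(-128\right)^{2}\right)^{2} = 16384^{2} = 268435456$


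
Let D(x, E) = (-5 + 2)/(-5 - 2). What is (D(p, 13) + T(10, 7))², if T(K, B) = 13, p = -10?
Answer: 8836/49 ≈ 180.33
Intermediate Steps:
D(x, E) = 3/7 (D(x, E) = -3/(-7) = -3*(-⅐) = 3/7)
(D(p, 13) + T(10, 7))² = (3/7 + 13)² = (94/7)² = 8836/49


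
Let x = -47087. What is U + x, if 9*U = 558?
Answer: -47025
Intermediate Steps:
U = 62 (U = (1/9)*558 = 62)
U + x = 62 - 47087 = -47025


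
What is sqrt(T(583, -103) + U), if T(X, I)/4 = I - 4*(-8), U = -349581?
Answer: I*sqrt(349865) ≈ 591.49*I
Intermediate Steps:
T(X, I) = 128 + 4*I (T(X, I) = 4*(I - 4*(-8)) = 4*(I + 32) = 4*(32 + I) = 128 + 4*I)
sqrt(T(583, -103) + U) = sqrt((128 + 4*(-103)) - 349581) = sqrt((128 - 412) - 349581) = sqrt(-284 - 349581) = sqrt(-349865) = I*sqrt(349865)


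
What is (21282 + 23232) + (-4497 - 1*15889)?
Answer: 24128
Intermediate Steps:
(21282 + 23232) + (-4497 - 1*15889) = 44514 + (-4497 - 15889) = 44514 - 20386 = 24128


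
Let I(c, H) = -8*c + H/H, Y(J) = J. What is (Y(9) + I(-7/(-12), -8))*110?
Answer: 1760/3 ≈ 586.67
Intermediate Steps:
I(c, H) = 1 - 8*c (I(c, H) = -8*c + 1 = 1 - 8*c)
(Y(9) + I(-7/(-12), -8))*110 = (9 + (1 - (-56)/(-12)))*110 = (9 + (1 - (-56)*(-1)/12))*110 = (9 + (1 - 8*7/12))*110 = (9 + (1 - 14/3))*110 = (9 - 11/3)*110 = (16/3)*110 = 1760/3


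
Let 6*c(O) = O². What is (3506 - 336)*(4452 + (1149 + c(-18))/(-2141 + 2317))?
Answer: 1243836675/88 ≈ 1.4135e+7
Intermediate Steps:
c(O) = O²/6
(3506 - 336)*(4452 + (1149 + c(-18))/(-2141 + 2317)) = (3506 - 336)*(4452 + (1149 + (⅙)*(-18)²)/(-2141 + 2317)) = 3170*(4452 + (1149 + (⅙)*324)/176) = 3170*(4452 + (1149 + 54)*(1/176)) = 3170*(4452 + 1203*(1/176)) = 3170*(4452 + 1203/176) = 3170*(784755/176) = 1243836675/88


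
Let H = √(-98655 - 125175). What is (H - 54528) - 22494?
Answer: -77022 + 3*I*√24870 ≈ -77022.0 + 473.11*I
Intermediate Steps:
H = 3*I*√24870 (H = √(-223830) = 3*I*√24870 ≈ 473.11*I)
(H - 54528) - 22494 = (3*I*√24870 - 54528) - 22494 = (-54528 + 3*I*√24870) - 22494 = -77022 + 3*I*√24870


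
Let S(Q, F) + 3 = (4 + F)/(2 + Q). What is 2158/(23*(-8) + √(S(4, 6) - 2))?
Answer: -595608/50789 - 1079*I*√30/50789 ≈ -11.727 - 0.11636*I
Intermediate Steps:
S(Q, F) = -3 + (4 + F)/(2 + Q)
2158/(23*(-8) + √(S(4, 6) - 2)) = 2158/(23*(-8) + √((-2 + 6 - 3*4)/(2 + 4) - 2)) = 2158/(-184 + √((-2 + 6 - 12)/6 - 2)) = 2158/(-184 + √((⅙)*(-8) - 2)) = 2158/(-184 + √(-4/3 - 2)) = 2158/(-184 + √(-10/3)) = 2158/(-184 + I*√30/3)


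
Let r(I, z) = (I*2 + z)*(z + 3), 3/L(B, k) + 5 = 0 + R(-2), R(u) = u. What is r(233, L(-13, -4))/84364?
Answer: 29331/2066918 ≈ 0.014191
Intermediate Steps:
L(B, k) = -3/7 (L(B, k) = 3/(-5 + (0 - 2)) = 3/(-5 - 2) = 3/(-7) = 3*(-⅐) = -3/7)
r(I, z) = (3 + z)*(z + 2*I) (r(I, z) = (2*I + z)*(3 + z) = (z + 2*I)*(3 + z) = (3 + z)*(z + 2*I))
r(233, L(-13, -4))/84364 = ((-3/7)² + 3*(-3/7) + 6*233 + 2*233*(-3/7))/84364 = (9/49 - 9/7 + 1398 - 1398/7)*(1/84364) = (58662/49)*(1/84364) = 29331/2066918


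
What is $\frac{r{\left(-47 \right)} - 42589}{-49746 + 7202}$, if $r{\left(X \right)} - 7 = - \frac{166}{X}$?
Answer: $\frac{500297}{499892} \approx 1.0008$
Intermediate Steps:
$r{\left(X \right)} = 7 - \frac{166}{X}$
$\frac{r{\left(-47 \right)} - 42589}{-49746 + 7202} = \frac{\left(7 - \frac{166}{-47}\right) - 42589}{-49746 + 7202} = \frac{\left(7 - - \frac{166}{47}\right) - 42589}{-42544} = \left(\left(7 + \frac{166}{47}\right) - 42589\right) \left(- \frac{1}{42544}\right) = \left(\frac{495}{47} - 42589\right) \left(- \frac{1}{42544}\right) = \left(- \frac{2001188}{47}\right) \left(- \frac{1}{42544}\right) = \frac{500297}{499892}$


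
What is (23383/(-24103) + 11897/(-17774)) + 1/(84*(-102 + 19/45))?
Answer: -44950220185417/27415459767668 ≈ -1.6396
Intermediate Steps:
(23383/(-24103) + 11897/(-17774)) + 1/(84*(-102 + 19/45)) = (23383*(-1/24103) + 11897*(-1/17774)) + 1/(84*(-102 + 19*(1/45))) = (-23383/24103 - 11897/17774) + 1/(84*(-102 + 19/45)) = -702362833/428406722 + 1/(84*(-4571/45)) = -702362833/428406722 + 1/(-127988/15) = -702362833/428406722 - 15/127988 = -44950220185417/27415459767668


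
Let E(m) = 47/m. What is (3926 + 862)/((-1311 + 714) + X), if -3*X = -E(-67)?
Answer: -240597/30011 ≈ -8.0170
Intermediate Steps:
X = -47/201 (X = -(-1)*47/(-67)/3 = -(-1)*47*(-1/67)/3 = -(-1)*(-47)/(3*67) = -⅓*47/67 = -47/201 ≈ -0.23383)
(3926 + 862)/((-1311 + 714) + X) = (3926 + 862)/((-1311 + 714) - 47/201) = 4788/(-597 - 47/201) = 4788/(-120044/201) = 4788*(-201/120044) = -240597/30011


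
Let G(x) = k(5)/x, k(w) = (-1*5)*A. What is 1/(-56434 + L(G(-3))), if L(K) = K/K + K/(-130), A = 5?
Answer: -78/4401779 ≈ -1.7720e-5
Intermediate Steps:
k(w) = -25 (k(w) = -1*5*5 = -5*5 = -25)
G(x) = -25/x
L(K) = 1 - K/130 (L(K) = 1 + K*(-1/130) = 1 - K/130)
1/(-56434 + L(G(-3))) = 1/(-56434 + (1 - (-5)/(26*(-3)))) = 1/(-56434 + (1 - (-5)*(-1)/(26*3))) = 1/(-56434 + (1 - 1/130*25/3)) = 1/(-56434 + (1 - 5/78)) = 1/(-56434 + 73/78) = 1/(-4401779/78) = -78/4401779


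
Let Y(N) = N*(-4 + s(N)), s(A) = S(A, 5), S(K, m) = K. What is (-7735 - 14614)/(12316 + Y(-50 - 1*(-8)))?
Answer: -22349/14248 ≈ -1.5686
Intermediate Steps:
s(A) = A
Y(N) = N*(-4 + N)
(-7735 - 14614)/(12316 + Y(-50 - 1*(-8))) = (-7735 - 14614)/(12316 + (-50 - 1*(-8))*(-4 + (-50 - 1*(-8)))) = -22349/(12316 + (-50 + 8)*(-4 + (-50 + 8))) = -22349/(12316 - 42*(-4 - 42)) = -22349/(12316 - 42*(-46)) = -22349/(12316 + 1932) = -22349/14248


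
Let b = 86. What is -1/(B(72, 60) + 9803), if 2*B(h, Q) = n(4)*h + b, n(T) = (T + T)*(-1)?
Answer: -1/9558 ≈ -0.00010462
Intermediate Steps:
n(T) = -2*T (n(T) = (2*T)*(-1) = -2*T)
B(h, Q) = 43 - 4*h (B(h, Q) = ((-2*4)*h + 86)/2 = (-8*h + 86)/2 = (86 - 8*h)/2 = 43 - 4*h)
-1/(B(72, 60) + 9803) = -1/((43 - 4*72) + 9803) = -1/((43 - 288) + 9803) = -1/(-245 + 9803) = -1/9558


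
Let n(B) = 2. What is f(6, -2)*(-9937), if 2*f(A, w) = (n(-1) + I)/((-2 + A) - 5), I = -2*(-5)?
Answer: 59622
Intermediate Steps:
I = 10
f(A, w) = 6/(-7 + A) (f(A, w) = ((2 + 10)/((-2 + A) - 5))/2 = (12/(-7 + A))/2 = 6/(-7 + A))
f(6, -2)*(-9937) = (6/(-7 + 6))*(-9937) = (6/(-1))*(-9937) = (6*(-1))*(-9937) = -6*(-9937) = 59622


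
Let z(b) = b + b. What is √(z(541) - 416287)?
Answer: I*√415205 ≈ 644.36*I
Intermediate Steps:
z(b) = 2*b
√(z(541) - 416287) = √(2*541 - 416287) = √(1082 - 416287) = √(-415205) = I*√415205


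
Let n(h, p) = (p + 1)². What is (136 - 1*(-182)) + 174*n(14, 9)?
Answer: 17718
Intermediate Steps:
n(h, p) = (1 + p)²
(136 - 1*(-182)) + 174*n(14, 9) = (136 - 1*(-182)) + 174*(1 + 9)² = (136 + 182) + 174*10² = 318 + 174*100 = 318 + 17400 = 17718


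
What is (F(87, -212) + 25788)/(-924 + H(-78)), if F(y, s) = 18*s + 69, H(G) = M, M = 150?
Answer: -2449/86 ≈ -28.477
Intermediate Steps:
H(G) = 150
F(y, s) = 69 + 18*s
(F(87, -212) + 25788)/(-924 + H(-78)) = ((69 + 18*(-212)) + 25788)/(-924 + 150) = ((69 - 3816) + 25788)/(-774) = (-3747 + 25788)*(-1/774) = 22041*(-1/774) = -2449/86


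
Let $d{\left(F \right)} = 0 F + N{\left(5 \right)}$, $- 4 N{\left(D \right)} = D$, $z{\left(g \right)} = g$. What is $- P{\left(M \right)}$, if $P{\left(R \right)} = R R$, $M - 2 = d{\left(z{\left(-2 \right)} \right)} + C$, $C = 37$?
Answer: $- \frac{22801}{16} \approx -1425.1$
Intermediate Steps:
$N{\left(D \right)} = - \frac{D}{4}$
$d{\left(F \right)} = - \frac{5}{4}$ ($d{\left(F \right)} = 0 F - \frac{5}{4} = 0 - \frac{5}{4} = - \frac{5}{4}$)
$M = \frac{151}{4}$ ($M = 2 + \left(- \frac{5}{4} + 37\right) = 2 + \frac{143}{4} = \frac{151}{4} \approx 37.75$)
$P{\left(R \right)} = R^{2}$
$- P{\left(M \right)} = - \left(\frac{151}{4}\right)^{2} = \left(-1\right) \frac{22801}{16} = - \frac{22801}{16}$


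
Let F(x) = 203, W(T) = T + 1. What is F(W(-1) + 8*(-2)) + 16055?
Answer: 16258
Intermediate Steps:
W(T) = 1 + T
F(W(-1) + 8*(-2)) + 16055 = 203 + 16055 = 16258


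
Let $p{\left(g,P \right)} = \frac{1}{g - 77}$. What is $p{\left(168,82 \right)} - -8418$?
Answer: $\frac{766039}{91} \approx 8418.0$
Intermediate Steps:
$p{\left(g,P \right)} = \frac{1}{-77 + g}$
$p{\left(168,82 \right)} - -8418 = \frac{1}{-77 + 168} - -8418 = \frac{1}{91} + 8418 = \frac{766039}{91}$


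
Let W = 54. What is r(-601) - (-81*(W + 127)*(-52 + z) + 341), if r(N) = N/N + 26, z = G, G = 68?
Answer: 234262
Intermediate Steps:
z = 68
r(N) = 27 (r(N) = 1 + 26 = 27)
r(-601) - (-81*(W + 127)*(-52 + z) + 341) = 27 - (-81*(54 + 127)*(-52 + 68) + 341) = 27 - (-14661*16 + 341) = 27 - (-81*2896 + 341) = 27 - (-234576 + 341) = 27 - 1*(-234235) = 27 + 234235 = 234262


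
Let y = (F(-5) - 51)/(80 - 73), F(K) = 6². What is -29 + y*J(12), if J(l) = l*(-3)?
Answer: 337/7 ≈ 48.143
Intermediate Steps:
F(K) = 36
J(l) = -3*l
y = -15/7 (y = (36 - 51)/(80 - 73) = -15/7 ≈ -2.1429)
-29 + y*J(12) = -29 - (-45)*12/7 = -29 - 15/7*(-36) = -29 + 540/7 = 337/7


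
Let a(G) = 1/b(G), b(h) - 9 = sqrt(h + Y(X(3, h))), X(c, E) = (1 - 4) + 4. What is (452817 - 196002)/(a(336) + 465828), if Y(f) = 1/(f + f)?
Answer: 30565876041675/55442399501807 - 256815*sqrt(1346)/110884799003614 ≈ 0.55131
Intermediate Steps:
X(c, E) = 1 (X(c, E) = -3 + 4 = 1)
Y(f) = 1/(2*f)
b(h) = 9 + sqrt(1/2 + h) (b(h) = 9 + sqrt(h + (1/2)/1) = 9 + sqrt(h + (1/2)*1) = 9 + sqrt(h + 1/2) = 9 + sqrt(1/2 + h))
a(G) = 1/(9 + sqrt(2 + 4*G)/2)
(452817 - 196002)/(a(336) + 465828) = (452817 - 196002)/(2/(18 + sqrt(2)*sqrt(1 + 2*336)) + 465828) = 256815/(2/(18 + sqrt(2)*sqrt(1 + 672)) + 465828) = 256815/(2/(18 + sqrt(2)*sqrt(673)) + 465828) = 256815/(2/(18 + sqrt(1346)) + 465828) = 256815/(465828 + 2/(18 + sqrt(1346)))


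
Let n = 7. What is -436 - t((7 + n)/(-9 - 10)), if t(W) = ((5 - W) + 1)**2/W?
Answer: -49796/133 ≈ -374.41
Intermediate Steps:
t(W) = (6 - W)**2/W
-436 - t((7 + n)/(-9 - 10)) = -436 - (-6 + (7 + 7)/(-9 - 10))**2/((7 + 7)/(-9 - 10)) = -436 - (-6 + 14/(-19))**2/(14/(-19)) = -436 - (-6 + 14*(-1/19))**2/(14*(-1/19)) = -436 - (-6 - 14/19)**2/(-14/19) = -436 - (-19)*(-128/19)**2/14 = -436 - (-19)*16384/(14*361) = -436 - 1*(-8192/133) = -436 + 8192/133 = -49796/133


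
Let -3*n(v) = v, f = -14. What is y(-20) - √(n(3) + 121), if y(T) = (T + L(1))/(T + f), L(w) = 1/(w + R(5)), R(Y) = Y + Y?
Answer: 219/374 - 2*√30 ≈ -10.369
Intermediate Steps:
R(Y) = 2*Y
n(v) = -v/3
L(w) = 1/(10 + w) (L(w) = 1/(w + 2*5) = 1/(w + 10) = 1/(10 + w))
y(T) = (1/11 + T)/(-14 + T) (y(T) = (T + 1/(10 + 1))/(T - 14) = (T + 1/11)/(-14 + T) = (1/11 + T)/(-14 + T))
y(-20) - √(n(3) + 121) = (1/11 - 20)/(-14 - 20) - √(-⅓*3 + 121) = -219/11/(-34) - √(-1 + 121) = -1/34*(-219/11) - √120 = 219/374 - 2*√30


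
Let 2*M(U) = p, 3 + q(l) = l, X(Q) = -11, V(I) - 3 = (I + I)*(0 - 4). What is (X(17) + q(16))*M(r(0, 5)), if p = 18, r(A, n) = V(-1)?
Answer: 18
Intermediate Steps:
V(I) = 3 - 8*I (V(I) = 3 + (I + I)*(0 - 4) = 3 + (2*I)*(-4) = 3 - 8*I)
r(A, n) = 11 (r(A, n) = 3 - 8*(-1) = 3 + 8 = 11)
q(l) = -3 + l
M(U) = 9 (M(U) = (1/2)*18 = 9)
(X(17) + q(16))*M(r(0, 5)) = (-11 + (-3 + 16))*9 = (-11 + 13)*9 = 2*9 = 18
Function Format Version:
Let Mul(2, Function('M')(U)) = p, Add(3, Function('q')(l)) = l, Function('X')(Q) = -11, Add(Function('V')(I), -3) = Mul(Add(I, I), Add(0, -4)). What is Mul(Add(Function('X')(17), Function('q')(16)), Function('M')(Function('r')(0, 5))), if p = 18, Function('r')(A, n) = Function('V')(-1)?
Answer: 18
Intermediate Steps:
Function('V')(I) = Add(3, Mul(-8, I)) (Function('V')(I) = Add(3, Mul(Add(I, I), Add(0, -4))) = Add(3, Mul(Mul(2, I), -4)) = Add(3, Mul(-8, I)))
Function('r')(A, n) = 11 (Function('r')(A, n) = Add(3, Mul(-8, -1)) = Add(3, 8) = 11)
Function('q')(l) = Add(-3, l)
Function('M')(U) = 9 (Function('M')(U) = Mul(Rational(1, 2), 18) = 9)
Mul(Add(Function('X')(17), Function('q')(16)), Function('M')(Function('r')(0, 5))) = Mul(Add(-11, Add(-3, 16)), 9) = Mul(Add(-11, 13), 9) = Mul(2, 9) = 18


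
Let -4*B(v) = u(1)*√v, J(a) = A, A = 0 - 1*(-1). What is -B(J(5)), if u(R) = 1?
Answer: ¼ ≈ 0.25000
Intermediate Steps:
A = 1 (A = 0 + 1 = 1)
J(a) = 1
B(v) = -√v/4
-B(J(5)) = -(-1)*√1/4 = -(-1)/4 = -1*(-¼) = ¼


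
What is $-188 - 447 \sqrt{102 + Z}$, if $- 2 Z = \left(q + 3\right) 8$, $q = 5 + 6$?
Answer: $-188 - 447 \sqrt{46} \approx -3219.7$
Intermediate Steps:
$q = 11$
$Z = -56$ ($Z = - \frac{\left(11 + 3\right) 8}{2} = - \frac{14 \cdot 8}{2} = \left(- \frac{1}{2}\right) 112 = -56$)
$-188 - 447 \sqrt{102 + Z} = -188 - 447 \sqrt{102 - 56} = -188 - 447 \sqrt{46}$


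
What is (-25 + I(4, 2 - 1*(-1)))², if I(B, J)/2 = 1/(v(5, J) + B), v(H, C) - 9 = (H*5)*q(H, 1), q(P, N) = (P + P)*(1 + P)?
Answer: 1430579329/2289169 ≈ 624.93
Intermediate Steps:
q(P, N) = 2*P*(1 + P) (q(P, N) = (2*P)*(1 + P) = 2*P*(1 + P))
v(H, C) = 9 + 10*H²*(1 + H) (v(H, C) = 9 + (H*5)*(2*H*(1 + H)) = 9 + (5*H)*(2*H*(1 + H)) = 9 + 10*H²*(1 + H))
I(B, J) = 2/(1509 + B) (I(B, J) = 2/((9 + 10*5²*(1 + 5)) + B) = 2/((9 + 10*25*6) + B) = 2/((9 + 1500) + B) = 2/(1509 + B))
(-25 + I(4, 2 - 1*(-1)))² = (-25 + 2/(1509 + 4))² = (-25 + 2/1513)² = (-37823/1513)² = 1430579329/2289169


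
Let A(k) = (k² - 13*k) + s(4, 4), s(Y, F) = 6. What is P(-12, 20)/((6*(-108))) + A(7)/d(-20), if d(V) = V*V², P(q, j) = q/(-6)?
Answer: 229/162000 ≈ 0.0014136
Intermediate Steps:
P(q, j) = -q/6 (P(q, j) = q*(-⅙) = -q/6)
d(V) = V³
A(k) = 6 + k² - 13*k (A(k) = (k² - 13*k) + 6 = 6 + k² - 13*k)
P(-12, 20)/((6*(-108))) + A(7)/d(-20) = (-⅙*(-12))/((6*(-108))) + (6 + 7² - 13*7)/((-20)³) = 2/(-648) + (6 + 49 - 91)/(-8000) = 2*(-1/648) - 36*(-1/8000) = -1/324 + 9/2000 = 229/162000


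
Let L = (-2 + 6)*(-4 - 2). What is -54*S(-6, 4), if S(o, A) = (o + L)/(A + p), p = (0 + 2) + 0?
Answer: 270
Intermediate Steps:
L = -24 (L = 4*(-6) = -24)
p = 2 (p = 2 + 0 = 2)
S(o, A) = (-24 + o)/(2 + A) (S(o, A) = (o - 24)/(A + 2) = (-24 + o)/(2 + A))
-54*S(-6, 4) = -54*(-24 - 6)/(2 + 4) = -54*(-30)/6 = -9*(-30) = -54*(-5) = 270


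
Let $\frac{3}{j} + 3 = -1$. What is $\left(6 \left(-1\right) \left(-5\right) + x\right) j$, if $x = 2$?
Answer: $-24$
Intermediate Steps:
$j = - \frac{3}{4}$ ($j = \frac{3}{-3 - 1} = \frac{3}{-4} = 3 \left(- \frac{1}{4}\right) = - \frac{3}{4} \approx -0.75$)
$\left(6 \left(-1\right) \left(-5\right) + x\right) j = \left(6 \left(-1\right) \left(-5\right) + 2\right) \left(- \frac{3}{4}\right) = \left(\left(-6\right) \left(-5\right) + 2\right) \left(- \frac{3}{4}\right) = \left(30 + 2\right) \left(- \frac{3}{4}\right) = 32 \left(- \frac{3}{4}\right) = -24$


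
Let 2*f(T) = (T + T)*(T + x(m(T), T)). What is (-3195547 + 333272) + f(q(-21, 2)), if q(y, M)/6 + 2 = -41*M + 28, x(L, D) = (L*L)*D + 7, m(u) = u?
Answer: 12742755085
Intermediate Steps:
x(L, D) = 7 + D*L**2 (x(L, D) = L**2*D + 7 = D*L**2 + 7 = 7 + D*L**2)
q(y, M) = 156 - 246*M (q(y, M) = -12 + 6*(-41*M + 28) = -12 + 6*(28 - 41*M) = -12 + (168 - 246*M) = 156 - 246*M)
f(T) = T*(7 + T + T**3) (f(T) = ((T + T)*(T + (7 + T*T**2)))/2 = ((2*T)*(T + (7 + T**3)))/2 = ((2*T)*(7 + T + T**3))/2 = (2*T*(7 + T + T**3))/2 = T*(7 + T + T**3))
(-3195547 + 333272) + f(q(-21, 2)) = (-3195547 + 333272) + (156 - 246*2)*(7 + (156 - 246*2) + (156 - 246*2)**3) = -2862275 + (156 - 492)*(7 + (156 - 492) + (156 - 492)**3) = -2862275 - 336*(7 - 336 + (-336)**3) = -2862275 - 336*(7 - 336 - 37933056) = -2862275 - 336*(-37933385) = -2862275 + 12745617360 = 12742755085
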